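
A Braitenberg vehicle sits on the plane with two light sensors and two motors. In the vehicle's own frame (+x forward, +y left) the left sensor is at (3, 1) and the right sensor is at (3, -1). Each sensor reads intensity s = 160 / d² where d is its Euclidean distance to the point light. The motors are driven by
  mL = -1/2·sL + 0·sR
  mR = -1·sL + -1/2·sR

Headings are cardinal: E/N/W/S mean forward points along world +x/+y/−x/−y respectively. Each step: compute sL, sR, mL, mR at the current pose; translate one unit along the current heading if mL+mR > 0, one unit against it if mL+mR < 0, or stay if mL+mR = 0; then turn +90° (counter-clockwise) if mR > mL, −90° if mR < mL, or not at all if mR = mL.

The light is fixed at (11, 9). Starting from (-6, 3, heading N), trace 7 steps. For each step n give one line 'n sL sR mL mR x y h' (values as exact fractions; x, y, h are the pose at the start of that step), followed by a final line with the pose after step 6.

n=0: pose=(-6,3,N); sL=160/333, sR=32/53; mL=-80/333, mR=-13808/17649; mL+mR=-6016/5883 → advance -1; mR−mL=-9568/17649 → turn -1·90°
n=1: pose=(-6,2,E); sL=20/29, sR=8/13; mL=-10/29, mR=-376/377; mL+mR=-506/377 → advance -1; mR−mL=-246/377 → turn -1·90°
n=2: pose=(-7,2,S); sL=160/389, sR=160/461; mL=-80/389, mR=-104880/179329; mL+mR=-141760/179329 → advance -1; mR−mL=-68000/179329 → turn -1·90°
n=3: pose=(-7,3,W); sL=16/49, sR=80/233; mL=-8/49, mR=-5688/11417; mL+mR=-7552/11417 → advance -1; mR−mL=-3824/11417 → turn -1·90°
n=4: pose=(-6,3,N); sL=160/333, sR=32/53; mL=-80/333, mR=-13808/17649; mL+mR=-6016/5883 → advance -1; mR−mL=-9568/17649 → turn -1·90°
n=5: pose=(-6,2,E); sL=20/29, sR=8/13; mL=-10/29, mR=-376/377; mL+mR=-506/377 → advance -1; mR−mL=-246/377 → turn -1·90°
n=6: pose=(-7,2,S); sL=160/389, sR=160/461; mL=-80/389, mR=-104880/179329; mL+mR=-141760/179329 → advance -1; mR−mL=-68000/179329 → turn -1·90°

0 160/333 32/53 -80/333 -13808/17649 -6 3 N
1 20/29 8/13 -10/29 -376/377 -6 2 E
2 160/389 160/461 -80/389 -104880/179329 -7 2 S
3 16/49 80/233 -8/49 -5688/11417 -7 3 W
4 160/333 32/53 -80/333 -13808/17649 -6 3 N
5 20/29 8/13 -10/29 -376/377 -6 2 E
6 160/389 160/461 -80/389 -104880/179329 -7 2 S
final -7 3 W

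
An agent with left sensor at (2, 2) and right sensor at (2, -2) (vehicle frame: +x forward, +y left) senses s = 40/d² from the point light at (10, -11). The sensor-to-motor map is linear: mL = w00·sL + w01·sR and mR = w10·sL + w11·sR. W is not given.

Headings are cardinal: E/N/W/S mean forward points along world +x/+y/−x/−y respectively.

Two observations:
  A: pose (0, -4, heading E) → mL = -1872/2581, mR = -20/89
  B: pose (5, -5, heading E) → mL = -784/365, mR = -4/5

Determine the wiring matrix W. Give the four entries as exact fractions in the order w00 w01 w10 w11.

obs A: pose=(0,-4,E) → sL=8/29, sR=40/89, mL=-1872/2581, mR=-20/89
obs B: pose=(5,-5,E) → sL=40/73, sR=8/5, mL=-784/365, mR=-4/5
sensor matrix S = [[8/29, 40/89], [40/73, 8/5]]; det S = 183808/942065
solve [mL_A; mL_B] = S·[w00; w01] and [mR_A; mR_B] = S·[w10; w11]:
  w00 = -1, w01 = -1, w10 = 0, w11 = -1/2

-1 -1 0 -1/2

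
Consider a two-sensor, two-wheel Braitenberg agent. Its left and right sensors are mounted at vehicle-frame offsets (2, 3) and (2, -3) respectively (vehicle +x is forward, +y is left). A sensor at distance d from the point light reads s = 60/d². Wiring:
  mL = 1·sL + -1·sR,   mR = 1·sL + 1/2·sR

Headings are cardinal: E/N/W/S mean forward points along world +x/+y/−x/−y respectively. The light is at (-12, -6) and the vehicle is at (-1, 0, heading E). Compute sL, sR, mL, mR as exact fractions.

6/25 30/89 -216/2225 909/2225

left sensor world pos  = (1, 3); dL² = 250
right sensor world pos = (1, -3); dR² = 178
sL = 60/250 = 6/25
sR = 60/178 = 30/89
mL = 1·sL + -1·sR = -216/2225
mR = 1·sL + 1/2·sR = 909/2225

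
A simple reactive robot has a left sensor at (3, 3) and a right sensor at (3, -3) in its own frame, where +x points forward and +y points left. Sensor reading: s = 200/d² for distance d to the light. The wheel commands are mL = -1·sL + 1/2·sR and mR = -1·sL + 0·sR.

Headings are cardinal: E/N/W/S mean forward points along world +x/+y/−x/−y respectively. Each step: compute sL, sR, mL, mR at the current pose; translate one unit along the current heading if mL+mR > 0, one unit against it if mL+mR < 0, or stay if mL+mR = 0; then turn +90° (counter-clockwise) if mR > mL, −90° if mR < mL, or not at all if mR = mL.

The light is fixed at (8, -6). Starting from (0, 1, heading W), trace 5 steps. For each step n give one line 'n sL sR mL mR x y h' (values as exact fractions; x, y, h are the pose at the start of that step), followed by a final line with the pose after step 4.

0 200/137 200/221 -30500/30277 -200/137 0 1 W
1 1 50/29 -4/29 -1 1 1 N
2 200/97 8 188/97 -200/97 1 0 E
3 100/17 20/13 -1130/221 -100/17 0 0 S
4 200/137 200/221 -30500/30277 -200/137 0 1 W
final 1 1 N

n=0: pose=(0,1,W); sL=200/137, sR=200/221; mL=-30500/30277, mR=-200/137; mL+mR=-74700/30277 → advance -1; mR−mL=-100/221 → turn -1·90°
n=1: pose=(1,1,N); sL=1, sR=50/29; mL=-4/29, mR=-1; mL+mR=-33/29 → advance -1; mR−mL=-25/29 → turn -1·90°
n=2: pose=(1,0,E); sL=200/97, sR=8; mL=188/97, mR=-200/97; mL+mR=-12/97 → advance -1; mR−mL=-4 → turn -1·90°
n=3: pose=(0,0,S); sL=100/17, sR=20/13; mL=-1130/221, mR=-100/17; mL+mR=-2430/221 → advance -1; mR−mL=-10/13 → turn -1·90°
n=4: pose=(0,1,W); sL=200/137, sR=200/221; mL=-30500/30277, mR=-200/137; mL+mR=-74700/30277 → advance -1; mR−mL=-100/221 → turn -1·90°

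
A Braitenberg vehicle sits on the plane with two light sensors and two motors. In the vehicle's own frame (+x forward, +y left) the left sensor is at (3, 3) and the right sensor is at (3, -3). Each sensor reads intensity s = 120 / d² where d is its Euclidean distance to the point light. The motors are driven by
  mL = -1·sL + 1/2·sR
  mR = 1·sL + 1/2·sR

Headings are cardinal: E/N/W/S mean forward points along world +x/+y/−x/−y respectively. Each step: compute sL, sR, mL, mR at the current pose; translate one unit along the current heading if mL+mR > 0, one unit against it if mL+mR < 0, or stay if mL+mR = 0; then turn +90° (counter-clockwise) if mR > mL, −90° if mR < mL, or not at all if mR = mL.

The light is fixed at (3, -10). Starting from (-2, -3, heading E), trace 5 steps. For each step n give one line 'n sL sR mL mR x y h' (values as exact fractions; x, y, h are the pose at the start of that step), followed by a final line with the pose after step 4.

0 15/13 6 24/13 54/13 -2 -3 E
1 120/149 120/101 -3180/15049 21060/15049 -1 -3 N
2 60/37 12/17 -798/629 1242/629 -1 -2 W
3 120/29 120/89 -8940/2581 12420/2581 -2 -2 S
4 15/13 6 24/13 54/13 -2 -3 E
final -1 -3 N

n=0: pose=(-2,-3,E); sL=15/13, sR=6; mL=24/13, mR=54/13; mL+mR=6 → advance +1; mR−mL=30/13 → turn +1·90°
n=1: pose=(-1,-3,N); sL=120/149, sR=120/101; mL=-3180/15049, mR=21060/15049; mL+mR=120/101 → advance +1; mR−mL=240/149 → turn +1·90°
n=2: pose=(-1,-2,W); sL=60/37, sR=12/17; mL=-798/629, mR=1242/629; mL+mR=12/17 → advance +1; mR−mL=120/37 → turn +1·90°
n=3: pose=(-2,-2,S); sL=120/29, sR=120/89; mL=-8940/2581, mR=12420/2581; mL+mR=120/89 → advance +1; mR−mL=240/29 → turn +1·90°
n=4: pose=(-2,-3,E); sL=15/13, sR=6; mL=24/13, mR=54/13; mL+mR=6 → advance +1; mR−mL=30/13 → turn +1·90°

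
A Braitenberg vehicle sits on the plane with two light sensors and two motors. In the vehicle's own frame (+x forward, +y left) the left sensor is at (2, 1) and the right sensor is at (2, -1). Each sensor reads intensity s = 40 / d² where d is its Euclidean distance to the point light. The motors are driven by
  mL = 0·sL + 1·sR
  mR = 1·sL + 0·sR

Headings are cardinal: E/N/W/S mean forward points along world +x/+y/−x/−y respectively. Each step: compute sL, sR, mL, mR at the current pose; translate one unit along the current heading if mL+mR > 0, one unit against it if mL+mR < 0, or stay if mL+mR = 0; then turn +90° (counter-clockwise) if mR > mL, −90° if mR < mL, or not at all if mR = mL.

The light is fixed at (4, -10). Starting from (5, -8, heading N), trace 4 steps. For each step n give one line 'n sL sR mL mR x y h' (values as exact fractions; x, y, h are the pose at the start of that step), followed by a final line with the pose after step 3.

n=0: pose=(5,-8,N); sL=5/2, sR=2; mL=2, mR=5/2; mL+mR=9/2 → advance +1; mR−mL=1/2 → turn +1·90°
n=1: pose=(5,-7,W); sL=8, sR=40/17; mL=40/17, mR=8; mL+mR=176/17 → advance +1; mR−mL=96/17 → turn +1·90°
n=2: pose=(4,-7,S); sL=20, sR=20; mL=20, mR=20; mL+mR=40 → advance +1; mR−mL=0 → turn +0·90°
n=3: pose=(4,-8,S); sL=40, sR=40; mL=40, mR=40; mL+mR=80 → advance +1; mR−mL=0 → turn +0·90°

0 5/2 2 2 5/2 5 -8 N
1 8 40/17 40/17 8 5 -7 W
2 20 20 20 20 4 -7 S
3 40 40 40 40 4 -8 S
final 4 -9 S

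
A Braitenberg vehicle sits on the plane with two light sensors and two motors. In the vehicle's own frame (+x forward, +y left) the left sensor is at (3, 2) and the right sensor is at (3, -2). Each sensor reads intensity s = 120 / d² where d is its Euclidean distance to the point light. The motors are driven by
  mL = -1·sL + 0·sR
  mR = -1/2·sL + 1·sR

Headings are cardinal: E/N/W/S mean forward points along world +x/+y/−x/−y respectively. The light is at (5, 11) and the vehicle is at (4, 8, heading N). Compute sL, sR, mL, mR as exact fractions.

40/3 120 -40/3 340/3

left sensor world pos  = (2, 11); dL² = 9
right sensor world pos = (6, 11); dR² = 1
sL = 120/9 = 40/3
sR = 120/1 = 120
mL = -1·sL + 0·sR = -40/3
mR = -1/2·sL + 1·sR = 340/3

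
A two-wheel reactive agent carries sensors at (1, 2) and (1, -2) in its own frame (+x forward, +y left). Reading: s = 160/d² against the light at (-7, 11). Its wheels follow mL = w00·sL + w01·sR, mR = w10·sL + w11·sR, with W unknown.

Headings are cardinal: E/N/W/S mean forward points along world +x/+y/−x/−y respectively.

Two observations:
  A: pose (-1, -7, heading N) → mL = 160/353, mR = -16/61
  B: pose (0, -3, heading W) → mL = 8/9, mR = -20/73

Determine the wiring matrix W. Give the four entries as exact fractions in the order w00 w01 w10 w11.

0 1 -1/2 0

obs A: pose=(-1,-7,N) → sL=32/61, sR=160/353, mL=160/353, mR=-16/61
obs B: pose=(0,-3,W) → sL=40/73, sR=8/9, mL=8/9, mR=-20/73
sensor matrix S = [[32/61, 160/353], [40/73, 8/9]]; det S = 3083264/14147181
solve [mL_A; mL_B] = S·[w00; w01] and [mR_A; mR_B] = S·[w10; w11]:
  w00 = 0, w01 = 1, w10 = -1/2, w11 = 0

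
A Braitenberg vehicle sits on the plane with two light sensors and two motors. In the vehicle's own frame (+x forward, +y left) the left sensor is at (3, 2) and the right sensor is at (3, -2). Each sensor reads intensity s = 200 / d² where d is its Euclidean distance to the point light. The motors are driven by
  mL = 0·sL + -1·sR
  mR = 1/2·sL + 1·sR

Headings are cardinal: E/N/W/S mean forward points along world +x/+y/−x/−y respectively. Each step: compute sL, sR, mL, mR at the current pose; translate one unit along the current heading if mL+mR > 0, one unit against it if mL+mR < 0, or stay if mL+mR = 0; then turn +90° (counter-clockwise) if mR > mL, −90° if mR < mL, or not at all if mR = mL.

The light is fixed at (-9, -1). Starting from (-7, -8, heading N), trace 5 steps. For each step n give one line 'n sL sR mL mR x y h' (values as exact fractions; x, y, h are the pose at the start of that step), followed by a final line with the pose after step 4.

n=0: pose=(-7,-8,N); sL=25/2, sR=25/4; mL=-25/4, mR=25/2; mL+mR=25/4 → advance +1; mR−mL=75/4 → turn +1·90°
n=1: pose=(-7,-7,W); sL=40/13, sR=200/17; mL=-200/17, mR=2940/221; mL+mR=20/13 → advance +1; mR−mL=5540/221 → turn +1·90°
n=2: pose=(-8,-7,S); sL=20/9, sR=100/41; mL=-100/41, mR=1310/369; mL+mR=10/9 → advance +1; mR−mL=2210/369 → turn +1·90°
n=3: pose=(-8,-8,E); sL=200/41, sR=200/97; mL=-200/97, mR=17900/3977; mL+mR=100/41 → advance +1; mR−mL=26100/3977 → turn +1·90°
n=4: pose=(-7,-8,N); sL=25/2, sR=25/4; mL=-25/4, mR=25/2; mL+mR=25/4 → advance +1; mR−mL=75/4 → turn +1·90°

0 25/2 25/4 -25/4 25/2 -7 -8 N
1 40/13 200/17 -200/17 2940/221 -7 -7 W
2 20/9 100/41 -100/41 1310/369 -8 -7 S
3 200/41 200/97 -200/97 17900/3977 -8 -8 E
4 25/2 25/4 -25/4 25/2 -7 -8 N
final -7 -7 W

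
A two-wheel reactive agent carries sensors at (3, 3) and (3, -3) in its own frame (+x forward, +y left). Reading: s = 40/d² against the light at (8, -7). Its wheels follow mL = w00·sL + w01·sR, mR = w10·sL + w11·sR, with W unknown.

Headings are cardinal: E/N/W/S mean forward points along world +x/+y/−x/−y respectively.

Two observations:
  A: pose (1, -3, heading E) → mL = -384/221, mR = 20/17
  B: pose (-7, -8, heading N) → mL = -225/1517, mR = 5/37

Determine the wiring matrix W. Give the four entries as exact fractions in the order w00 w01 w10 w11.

1 -1 0 1/2

obs A: pose=(1,-3,E) → sL=8/13, sR=40/17, mL=-384/221, mR=20/17
obs B: pose=(-7,-8,N) → sL=5/41, sR=10/37, mL=-225/1517, mR=5/37
sensor matrix S = [[8/13, 40/17], [5/41, 10/37]]; det S = -40440/335257
solve [mL_A; mL_B] = S·[w00; w01] and [mR_A; mR_B] = S·[w10; w11]:
  w00 = 1, w01 = -1, w10 = 0, w11 = 1/2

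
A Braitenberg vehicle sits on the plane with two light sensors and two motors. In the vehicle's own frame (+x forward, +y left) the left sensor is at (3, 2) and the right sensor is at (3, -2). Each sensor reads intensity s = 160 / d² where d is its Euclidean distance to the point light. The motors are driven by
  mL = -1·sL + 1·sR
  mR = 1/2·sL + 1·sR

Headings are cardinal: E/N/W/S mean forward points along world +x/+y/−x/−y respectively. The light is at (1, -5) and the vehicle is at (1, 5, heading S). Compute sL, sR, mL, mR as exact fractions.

left sensor world pos  = (3, 2); dL² = 53
right sensor world pos = (-1, 2); dR² = 53
sL = 160/53 = 160/53
sR = 160/53 = 160/53
mL = -1·sL + 1·sR = 0
mR = 1/2·sL + 1·sR = 240/53

160/53 160/53 0 240/53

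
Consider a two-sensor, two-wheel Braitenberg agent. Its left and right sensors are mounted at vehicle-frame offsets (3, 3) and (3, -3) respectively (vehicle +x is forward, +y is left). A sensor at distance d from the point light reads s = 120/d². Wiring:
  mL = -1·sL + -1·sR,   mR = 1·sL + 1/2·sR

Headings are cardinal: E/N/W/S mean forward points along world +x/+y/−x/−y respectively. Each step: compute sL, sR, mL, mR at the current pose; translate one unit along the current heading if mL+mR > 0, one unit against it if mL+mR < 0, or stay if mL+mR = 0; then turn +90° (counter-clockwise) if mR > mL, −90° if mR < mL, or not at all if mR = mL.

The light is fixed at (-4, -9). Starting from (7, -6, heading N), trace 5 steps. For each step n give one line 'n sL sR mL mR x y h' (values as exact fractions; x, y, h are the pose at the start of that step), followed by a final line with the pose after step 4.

0 6/5 15/29 -249/145 423/290 7 -6 N
1 24/13 120/89 -3696/1157 2916/1157 7 -7 W
2 60/113 60/41 -9240/4633 5850/4633 8 -7 S
3 40/87 8/15 -144/145 316/435 8 -6 E
4 6/5 15/29 -249/145 423/290 7 -6 N
final 7 -7 W

n=0: pose=(7,-6,N); sL=6/5, sR=15/29; mL=-249/145, mR=423/290; mL+mR=-15/58 → advance -1; mR−mL=921/290 → turn +1·90°
n=1: pose=(7,-7,W); sL=24/13, sR=120/89; mL=-3696/1157, mR=2916/1157; mL+mR=-60/89 → advance -1; mR−mL=6612/1157 → turn +1·90°
n=2: pose=(8,-7,S); sL=60/113, sR=60/41; mL=-9240/4633, mR=5850/4633; mL+mR=-30/41 → advance -1; mR−mL=15090/4633 → turn +1·90°
n=3: pose=(8,-6,E); sL=40/87, sR=8/15; mL=-144/145, mR=316/435; mL+mR=-4/15 → advance -1; mR−mL=748/435 → turn +1·90°
n=4: pose=(7,-6,N); sL=6/5, sR=15/29; mL=-249/145, mR=423/290; mL+mR=-15/58 → advance -1; mR−mL=921/290 → turn +1·90°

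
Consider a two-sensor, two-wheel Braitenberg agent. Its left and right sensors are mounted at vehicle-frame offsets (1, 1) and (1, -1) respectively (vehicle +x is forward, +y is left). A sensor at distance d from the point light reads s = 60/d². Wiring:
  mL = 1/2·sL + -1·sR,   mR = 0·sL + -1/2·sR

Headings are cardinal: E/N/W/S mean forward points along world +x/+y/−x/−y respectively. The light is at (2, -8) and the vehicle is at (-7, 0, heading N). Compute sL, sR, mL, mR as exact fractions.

left sensor world pos  = (-8, 1); dL² = 181
right sensor world pos = (-6, 1); dR² = 145
sL = 60/181 = 60/181
sR = 60/145 = 12/29
mL = 1/2·sL + -1·sR = -1302/5249
mR = 0·sL + -1/2·sR = -6/29

60/181 12/29 -1302/5249 -6/29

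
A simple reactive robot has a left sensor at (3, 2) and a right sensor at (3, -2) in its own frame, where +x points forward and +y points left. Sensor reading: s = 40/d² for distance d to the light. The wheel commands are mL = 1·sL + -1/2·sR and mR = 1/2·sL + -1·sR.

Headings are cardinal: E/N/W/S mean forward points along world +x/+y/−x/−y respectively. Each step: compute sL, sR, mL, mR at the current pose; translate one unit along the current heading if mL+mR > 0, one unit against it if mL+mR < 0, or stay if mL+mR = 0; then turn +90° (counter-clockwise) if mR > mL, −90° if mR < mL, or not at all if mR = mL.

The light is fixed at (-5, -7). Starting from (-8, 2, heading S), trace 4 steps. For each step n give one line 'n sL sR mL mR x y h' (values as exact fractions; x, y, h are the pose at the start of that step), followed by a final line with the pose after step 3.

n=0: pose=(-8,2,S); sL=40/37, sR=40/61; mL=1700/2257, mR=-260/2257; mL+mR=1440/2257 → advance +1; mR−mL=-1960/2257 → turn -1·90°
n=1: pose=(-8,1,W); sL=5/9, sR=5/17; mL=125/306, mR=-5/306; mL+mR=20/51 → advance +1; mR−mL=-65/153 → turn -1·90°
n=2: pose=(-9,1,N); sL=40/157, sR=8/25; mL=372/3925, mR=-756/3925; mL+mR=-384/3925 → advance -1; mR−mL=-1128/3925 → turn -1·90°
n=3: pose=(-9,0,E); sL=20/41, sR=20/13; mL=-150/533, mR=-690/533; mL+mR=-840/533 → advance -1; mR−mL=-540/533 → turn -1·90°

0 40/37 40/61 1700/2257 -260/2257 -8 2 S
1 5/9 5/17 125/306 -5/306 -8 1 W
2 40/157 8/25 372/3925 -756/3925 -9 1 N
3 20/41 20/13 -150/533 -690/533 -9 0 E
final -10 0 S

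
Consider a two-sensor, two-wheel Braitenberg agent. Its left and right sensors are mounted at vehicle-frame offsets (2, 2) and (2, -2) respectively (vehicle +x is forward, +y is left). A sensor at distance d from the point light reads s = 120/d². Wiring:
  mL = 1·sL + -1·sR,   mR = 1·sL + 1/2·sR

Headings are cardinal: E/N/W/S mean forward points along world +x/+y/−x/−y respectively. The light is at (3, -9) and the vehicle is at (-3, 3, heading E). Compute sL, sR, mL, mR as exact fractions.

30/53 30/29 -720/1537 1665/1537

left sensor world pos  = (-1, 5); dL² = 212
right sensor world pos = (-1, 1); dR² = 116
sL = 120/212 = 30/53
sR = 120/116 = 30/29
mL = 1·sL + -1·sR = -720/1537
mR = 1·sL + 1/2·sR = 1665/1537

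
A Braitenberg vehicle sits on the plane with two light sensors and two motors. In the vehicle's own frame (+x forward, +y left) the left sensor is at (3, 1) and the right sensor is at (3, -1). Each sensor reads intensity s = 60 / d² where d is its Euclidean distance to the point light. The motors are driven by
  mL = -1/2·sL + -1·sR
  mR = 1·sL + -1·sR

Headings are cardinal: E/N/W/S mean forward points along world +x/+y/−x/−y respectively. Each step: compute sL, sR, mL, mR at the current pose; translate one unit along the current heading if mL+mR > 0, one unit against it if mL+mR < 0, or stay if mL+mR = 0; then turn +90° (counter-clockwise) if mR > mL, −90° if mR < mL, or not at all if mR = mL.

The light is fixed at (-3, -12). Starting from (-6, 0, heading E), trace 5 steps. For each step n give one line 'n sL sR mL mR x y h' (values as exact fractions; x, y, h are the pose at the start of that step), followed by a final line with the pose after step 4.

0 60/169 60/121 -13770/20449 -2880/20449 -6 0 E
1 6/25 10/39 -367/975 -16/975 -7 0 N
2 60/149 60/193 -14730/28757 2640/28757 -7 -1 W
3 15/17 3/4 -81/68 9/68 -6 -1 S
4 60/169 60/121 -13770/20449 -2880/20449 -6 0 E
final -7 0 N

n=0: pose=(-6,0,E); sL=60/169, sR=60/121; mL=-13770/20449, mR=-2880/20449; mL+mR=-16650/20449 → advance -1; mR−mL=90/169 → turn +1·90°
n=1: pose=(-7,0,N); sL=6/25, sR=10/39; mL=-367/975, mR=-16/975; mL+mR=-383/975 → advance -1; mR−mL=9/25 → turn +1·90°
n=2: pose=(-7,-1,W); sL=60/149, sR=60/193; mL=-14730/28757, mR=2640/28757; mL+mR=-12090/28757 → advance -1; mR−mL=90/149 → turn +1·90°
n=3: pose=(-6,-1,S); sL=15/17, sR=3/4; mL=-81/68, mR=9/68; mL+mR=-18/17 → advance -1; mR−mL=45/34 → turn +1·90°
n=4: pose=(-6,0,E); sL=60/169, sR=60/121; mL=-13770/20449, mR=-2880/20449; mL+mR=-16650/20449 → advance -1; mR−mL=90/169 → turn +1·90°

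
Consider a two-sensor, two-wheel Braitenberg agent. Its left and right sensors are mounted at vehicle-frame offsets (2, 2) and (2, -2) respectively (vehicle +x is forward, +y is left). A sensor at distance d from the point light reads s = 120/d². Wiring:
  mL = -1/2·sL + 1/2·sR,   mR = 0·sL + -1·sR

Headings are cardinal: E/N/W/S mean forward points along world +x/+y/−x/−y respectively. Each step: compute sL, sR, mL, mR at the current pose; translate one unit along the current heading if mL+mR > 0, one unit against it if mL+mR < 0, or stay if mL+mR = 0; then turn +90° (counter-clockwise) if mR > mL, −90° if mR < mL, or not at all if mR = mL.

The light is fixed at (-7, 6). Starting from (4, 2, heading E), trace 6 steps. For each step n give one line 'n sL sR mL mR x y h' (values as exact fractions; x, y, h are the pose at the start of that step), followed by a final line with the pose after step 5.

0 120/173 24/41 -384/7093 -24/41 4 2 E
1 2/3 6/5 4/15 -6/5 3 2 S
2 120/89 24/13 288/1157 -24/13 3 3 W
3 60/41 12/17 -264/697 -12/17 4 3 N
4 120/173 24/41 -384/7093 -24/41 4 2 E
5 2/3 6/5 4/15 -6/5 3 2 S
final 3 3 W

n=0: pose=(4,2,E); sL=120/173, sR=24/41; mL=-384/7093, mR=-24/41; mL+mR=-4536/7093 → advance -1; mR−mL=-3768/7093 → turn -1·90°
n=1: pose=(3,2,S); sL=2/3, sR=6/5; mL=4/15, mR=-6/5; mL+mR=-14/15 → advance -1; mR−mL=-22/15 → turn -1·90°
n=2: pose=(3,3,W); sL=120/89, sR=24/13; mL=288/1157, mR=-24/13; mL+mR=-1848/1157 → advance -1; mR−mL=-2424/1157 → turn -1·90°
n=3: pose=(4,3,N); sL=60/41, sR=12/17; mL=-264/697, mR=-12/17; mL+mR=-756/697 → advance -1; mR−mL=-228/697 → turn -1·90°
n=4: pose=(4,2,E); sL=120/173, sR=24/41; mL=-384/7093, mR=-24/41; mL+mR=-4536/7093 → advance -1; mR−mL=-3768/7093 → turn -1·90°
n=5: pose=(3,2,S); sL=2/3, sR=6/5; mL=4/15, mR=-6/5; mL+mR=-14/15 → advance -1; mR−mL=-22/15 → turn -1·90°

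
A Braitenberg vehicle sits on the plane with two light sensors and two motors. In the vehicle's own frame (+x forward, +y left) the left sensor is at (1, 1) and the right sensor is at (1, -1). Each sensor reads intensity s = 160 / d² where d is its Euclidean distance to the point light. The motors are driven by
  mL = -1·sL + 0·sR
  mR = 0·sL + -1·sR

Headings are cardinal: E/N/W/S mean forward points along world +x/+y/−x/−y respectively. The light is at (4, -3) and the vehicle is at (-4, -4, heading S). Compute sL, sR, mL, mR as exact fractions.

160/53 32/17 -160/53 -32/17

left sensor world pos  = (-3, -5); dL² = 53
right sensor world pos = (-5, -5); dR² = 85
sL = 160/53 = 160/53
sR = 160/85 = 32/17
mL = -1·sL + 0·sR = -160/53
mR = 0·sL + -1·sR = -32/17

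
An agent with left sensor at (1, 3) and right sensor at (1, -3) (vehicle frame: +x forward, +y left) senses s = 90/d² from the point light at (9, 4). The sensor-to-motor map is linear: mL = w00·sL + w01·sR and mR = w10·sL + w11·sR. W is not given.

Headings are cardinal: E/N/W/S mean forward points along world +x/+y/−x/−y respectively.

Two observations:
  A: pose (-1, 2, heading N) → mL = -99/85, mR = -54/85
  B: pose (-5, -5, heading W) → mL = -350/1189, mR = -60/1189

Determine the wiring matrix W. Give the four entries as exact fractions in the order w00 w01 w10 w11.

obs A: pose=(-1,2,N) → sL=9/17, sR=9/5, mL=-99/85, mR=-54/85
obs B: pose=(-5,-5,W) → sL=10/41, sR=10/29, mL=-350/1189, mR=-60/1189
sensor matrix S = [[9/17, 9/5], [10/41, 10/29]]; det S = -5184/20213
solve [mL_A; mL_B] = S·[w00; w01] and [mR_A; mR_B] = S·[w10; w11]:
  w00 = -1/2, w01 = -1/2, w10 = 1/2, w11 = -1/2

-1/2 -1/2 1/2 -1/2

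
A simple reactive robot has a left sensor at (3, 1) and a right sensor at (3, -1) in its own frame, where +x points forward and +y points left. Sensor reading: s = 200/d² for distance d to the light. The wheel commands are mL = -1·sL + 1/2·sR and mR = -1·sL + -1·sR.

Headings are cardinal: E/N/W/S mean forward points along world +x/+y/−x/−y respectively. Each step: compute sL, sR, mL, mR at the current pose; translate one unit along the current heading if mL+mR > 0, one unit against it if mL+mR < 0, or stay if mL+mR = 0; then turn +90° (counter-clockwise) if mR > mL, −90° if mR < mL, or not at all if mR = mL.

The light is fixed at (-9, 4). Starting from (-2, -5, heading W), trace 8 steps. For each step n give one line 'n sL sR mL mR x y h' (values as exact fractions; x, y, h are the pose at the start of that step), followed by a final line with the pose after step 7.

0 50/29 5/2 -55/116 -245/58 -2 -5 W
1 40/17 200/117 -2980/1989 -8080/1989 -1 -5 N
2 100/101 100/121 -7050/12221 -22200/12221 -1 -6 E
3 200/233 40/41 -3540/9553 -17520/9553 -2 -6 S
4 50/29 5/2 -55/116 -245/58 -2 -5 W
5 40/17 200/117 -2980/1989 -8080/1989 -1 -5 N
6 100/101 100/121 -7050/12221 -22200/12221 -1 -6 E
7 200/233 40/41 -3540/9553 -17520/9553 -2 -6 S
final -2 -5 W

n=0: pose=(-2,-5,W); sL=50/29, sR=5/2; mL=-55/116, mR=-245/58; mL+mR=-545/116 → advance -1; mR−mL=-15/4 → turn -1·90°
n=1: pose=(-1,-5,N); sL=40/17, sR=200/117; mL=-2980/1989, mR=-8080/1989; mL+mR=-11060/1989 → advance -1; mR−mL=-100/39 → turn -1·90°
n=2: pose=(-1,-6,E); sL=100/101, sR=100/121; mL=-7050/12221, mR=-22200/12221; mL+mR=-29250/12221 → advance -1; mR−mL=-150/121 → turn -1·90°
n=3: pose=(-2,-6,S); sL=200/233, sR=40/41; mL=-3540/9553, mR=-17520/9553; mL+mR=-21060/9553 → advance -1; mR−mL=-60/41 → turn -1·90°
n=4: pose=(-2,-5,W); sL=50/29, sR=5/2; mL=-55/116, mR=-245/58; mL+mR=-545/116 → advance -1; mR−mL=-15/4 → turn -1·90°
n=5: pose=(-1,-5,N); sL=40/17, sR=200/117; mL=-2980/1989, mR=-8080/1989; mL+mR=-11060/1989 → advance -1; mR−mL=-100/39 → turn -1·90°
n=6: pose=(-1,-6,E); sL=100/101, sR=100/121; mL=-7050/12221, mR=-22200/12221; mL+mR=-29250/12221 → advance -1; mR−mL=-150/121 → turn -1·90°
n=7: pose=(-2,-6,S); sL=200/233, sR=40/41; mL=-3540/9553, mR=-17520/9553; mL+mR=-21060/9553 → advance -1; mR−mL=-60/41 → turn -1·90°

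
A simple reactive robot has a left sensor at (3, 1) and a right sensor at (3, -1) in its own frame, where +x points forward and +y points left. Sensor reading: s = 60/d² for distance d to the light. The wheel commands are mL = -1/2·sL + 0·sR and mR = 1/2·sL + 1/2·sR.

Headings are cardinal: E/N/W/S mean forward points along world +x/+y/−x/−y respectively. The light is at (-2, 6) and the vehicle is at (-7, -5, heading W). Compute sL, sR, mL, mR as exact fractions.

left sensor world pos  = (-10, -6); dL² = 208
right sensor world pos = (-10, -4); dR² = 164
sL = 60/208 = 15/52
sR = 60/164 = 15/41
mL = -1/2·sL + 0·sR = -15/104
mR = 1/2·sL + 1/2·sR = 1395/4264

15/52 15/41 -15/104 1395/4264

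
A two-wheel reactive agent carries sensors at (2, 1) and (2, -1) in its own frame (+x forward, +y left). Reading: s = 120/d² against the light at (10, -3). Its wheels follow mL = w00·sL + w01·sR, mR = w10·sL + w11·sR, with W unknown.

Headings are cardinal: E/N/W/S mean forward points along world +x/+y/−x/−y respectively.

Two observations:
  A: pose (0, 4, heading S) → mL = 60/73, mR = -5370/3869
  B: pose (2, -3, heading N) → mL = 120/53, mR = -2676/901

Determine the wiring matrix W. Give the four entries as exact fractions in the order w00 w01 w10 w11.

0 1 -1/2 -1

obs A: pose=(0,4,S) → sL=60/53, sR=60/73, mL=60/73, mR=-5370/3869
obs B: pose=(2,-3,N) → sL=24/17, sR=120/53, mL=120/53, mR=-2676/901
sensor matrix S = [[60/53, 60/73], [24/17, 120/53]]; det S = 4890240/3485969
solve [mL_A; mL_B] = S·[w00; w01] and [mR_A; mR_B] = S·[w10; w11]:
  w00 = 0, w01 = 1, w10 = -1/2, w11 = -1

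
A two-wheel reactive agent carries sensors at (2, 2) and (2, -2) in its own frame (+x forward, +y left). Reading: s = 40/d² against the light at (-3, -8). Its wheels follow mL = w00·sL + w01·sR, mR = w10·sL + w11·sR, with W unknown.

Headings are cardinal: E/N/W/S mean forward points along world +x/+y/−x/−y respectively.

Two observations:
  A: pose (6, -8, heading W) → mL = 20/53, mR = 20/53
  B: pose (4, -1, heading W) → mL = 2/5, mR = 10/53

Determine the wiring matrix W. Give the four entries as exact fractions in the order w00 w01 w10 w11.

obs A: pose=(6,-8,W) → sL=40/53, sR=40/53, mL=20/53, mR=20/53
obs B: pose=(4,-1,W) → sL=4/5, sR=20/53, mL=2/5, mR=10/53
sensor matrix S = [[40/53, 40/53], [4/5, 20/53]]; det S = -896/2809
solve [mL_A; mL_B] = S·[w00; w01] and [mR_A; mR_B] = S·[w10; w11]:
  w00 = 1/2, w01 = 0, w10 = 0, w11 = 1/2

1/2 0 0 1/2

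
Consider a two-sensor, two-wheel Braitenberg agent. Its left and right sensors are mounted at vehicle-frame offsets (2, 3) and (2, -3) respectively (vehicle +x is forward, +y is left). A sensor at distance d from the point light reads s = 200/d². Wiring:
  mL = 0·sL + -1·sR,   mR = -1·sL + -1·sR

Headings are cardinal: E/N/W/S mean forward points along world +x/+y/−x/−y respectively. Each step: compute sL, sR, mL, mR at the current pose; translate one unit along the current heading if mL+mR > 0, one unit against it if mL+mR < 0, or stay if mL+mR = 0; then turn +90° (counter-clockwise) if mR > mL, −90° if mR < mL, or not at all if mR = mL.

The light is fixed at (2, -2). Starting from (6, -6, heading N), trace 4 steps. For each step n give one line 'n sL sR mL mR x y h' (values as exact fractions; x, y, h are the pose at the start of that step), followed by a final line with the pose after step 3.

n=0: pose=(6,-6,N); sL=40, sR=200/53; mL=-200/53, mR=-2320/53; mL+mR=-2520/53 → advance -1; mR−mL=-40 → turn -1·90°
n=1: pose=(6,-7,E); sL=5, sR=2; mL=-2, mR=-7; mL+mR=-9 → advance -1; mR−mL=-5 → turn -1·90°
n=2: pose=(5,-7,S); sL=40/17, sR=200/49; mL=-200/49, mR=-5360/833; mL+mR=-8760/833 → advance -1; mR−mL=-40/17 → turn -1·90°
n=3: pose=(5,-6,W); sL=4, sR=100; mL=-100, mR=-104; mL+mR=-204 → advance -1; mR−mL=-4 → turn -1·90°

0 40 200/53 -200/53 -2320/53 6 -6 N
1 5 2 -2 -7 6 -7 E
2 40/17 200/49 -200/49 -5360/833 5 -7 S
3 4 100 -100 -104 5 -6 W
final 6 -6 N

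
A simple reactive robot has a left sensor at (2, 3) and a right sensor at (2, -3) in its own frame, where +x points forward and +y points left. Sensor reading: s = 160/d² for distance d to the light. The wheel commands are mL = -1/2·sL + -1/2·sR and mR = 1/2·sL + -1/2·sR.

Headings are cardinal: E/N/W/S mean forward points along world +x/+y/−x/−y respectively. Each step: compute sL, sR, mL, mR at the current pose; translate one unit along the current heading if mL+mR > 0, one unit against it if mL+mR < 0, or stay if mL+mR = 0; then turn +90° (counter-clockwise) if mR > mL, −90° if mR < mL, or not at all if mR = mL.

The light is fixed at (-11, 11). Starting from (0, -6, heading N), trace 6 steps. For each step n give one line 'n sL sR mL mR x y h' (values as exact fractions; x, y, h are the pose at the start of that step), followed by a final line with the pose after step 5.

n=0: pose=(0,-6,N); sL=160/289, sR=160/421; mL=-56800/121669, mR=10560/121669; mL+mR=-160/421 → advance -1; mR−mL=160/289 → turn +1·90°
n=1: pose=(0,-7,W); sL=80/261, sR=80/153; mL=-1840/4437, mR=-160/1479; mL+mR=-80/153 → advance -1; mR−mL=80/261 → turn +1·90°
n=2: pose=(1,-7,S); sL=32/125, sR=160/481; mL=-17696/60125, mR=-2304/60125; mL+mR=-160/481 → advance -1; mR−mL=32/125 → turn +1·90°
n=3: pose=(1,-6,E); sL=20/49, sR=40/149; mL=-2470/7301, mR=510/7301; mL+mR=-40/149 → advance -1; mR−mL=20/49 → turn +1·90°
n=4: pose=(0,-6,N); sL=160/289, sR=160/421; mL=-56800/121669, mR=10560/121669; mL+mR=-160/421 → advance -1; mR−mL=160/289 → turn +1·90°
n=5: pose=(0,-7,W); sL=80/261, sR=80/153; mL=-1840/4437, mR=-160/1479; mL+mR=-80/153 → advance -1; mR−mL=80/261 → turn +1·90°

0 160/289 160/421 -56800/121669 10560/121669 0 -6 N
1 80/261 80/153 -1840/4437 -160/1479 0 -7 W
2 32/125 160/481 -17696/60125 -2304/60125 1 -7 S
3 20/49 40/149 -2470/7301 510/7301 1 -6 E
4 160/289 160/421 -56800/121669 10560/121669 0 -6 N
5 80/261 80/153 -1840/4437 -160/1479 0 -7 W
final 1 -7 S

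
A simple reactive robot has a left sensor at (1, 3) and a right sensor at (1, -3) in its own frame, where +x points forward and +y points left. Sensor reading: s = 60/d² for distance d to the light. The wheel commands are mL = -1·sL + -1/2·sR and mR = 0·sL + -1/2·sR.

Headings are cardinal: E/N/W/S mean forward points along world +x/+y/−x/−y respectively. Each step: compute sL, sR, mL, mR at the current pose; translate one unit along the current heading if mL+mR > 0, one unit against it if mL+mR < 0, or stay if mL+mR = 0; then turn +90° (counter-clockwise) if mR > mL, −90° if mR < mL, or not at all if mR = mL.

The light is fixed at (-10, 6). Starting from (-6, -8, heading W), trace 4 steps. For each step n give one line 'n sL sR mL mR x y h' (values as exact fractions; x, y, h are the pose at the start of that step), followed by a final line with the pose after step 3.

n=0: pose=(-6,-8,W); sL=30/149, sR=6/13; mL=-837/1937, mR=-3/13; mL+mR=-1284/1937 → advance -1; mR−mL=30/149 → turn +1·90°
n=1: pose=(-5,-8,S); sL=60/289, sR=60/229; mL=-22410/66181, mR=-30/229; mL+mR=-31080/66181 → advance -1; mR−mL=60/289 → turn +1·90°
n=2: pose=(-5,-7,E); sL=15/34, sR=15/73; mL=-675/1241, mR=-15/146; mL+mR=-1605/2482 → advance -1; mR−mL=15/34 → turn +1·90°
n=3: pose=(-6,-7,N); sL=12/29, sR=60/193; mL=-3186/5597, mR=-30/193; mL+mR=-4056/5597 → advance -1; mR−mL=12/29 → turn +1·90°

0 30/149 6/13 -837/1937 -3/13 -6 -8 W
1 60/289 60/229 -22410/66181 -30/229 -5 -8 S
2 15/34 15/73 -675/1241 -15/146 -5 -7 E
3 12/29 60/193 -3186/5597 -30/193 -6 -7 N
final -6 -8 W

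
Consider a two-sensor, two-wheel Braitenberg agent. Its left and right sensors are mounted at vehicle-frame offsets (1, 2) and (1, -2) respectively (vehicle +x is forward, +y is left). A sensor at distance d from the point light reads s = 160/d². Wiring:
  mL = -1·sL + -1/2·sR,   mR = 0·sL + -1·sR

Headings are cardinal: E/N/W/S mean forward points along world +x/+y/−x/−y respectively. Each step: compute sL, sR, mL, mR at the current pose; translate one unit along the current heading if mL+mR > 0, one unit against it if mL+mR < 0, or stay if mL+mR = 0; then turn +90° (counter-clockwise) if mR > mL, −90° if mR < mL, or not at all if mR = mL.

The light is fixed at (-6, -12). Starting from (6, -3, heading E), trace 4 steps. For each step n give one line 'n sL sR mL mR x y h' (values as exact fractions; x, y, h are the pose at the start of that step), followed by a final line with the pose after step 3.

0 16/29 80/109 -2904/3161 -80/109 6 -3 E
1 160/181 160/269 -57520/48689 -160/269 5 -3 N
2 20/17 4/5 -134/85 -4/5 5 -4 W
3 32/49 160/149 -8688/7301 -160/149 6 -4 S
final 6 -3 E

n=0: pose=(6,-3,E); sL=16/29, sR=80/109; mL=-2904/3161, mR=-80/109; mL+mR=-5224/3161 → advance -1; mR−mL=584/3161 → turn +1·90°
n=1: pose=(5,-3,N); sL=160/181, sR=160/269; mL=-57520/48689, mR=-160/269; mL+mR=-86480/48689 → advance -1; mR−mL=28560/48689 → turn +1·90°
n=2: pose=(5,-4,W); sL=20/17, sR=4/5; mL=-134/85, mR=-4/5; mL+mR=-202/85 → advance -1; mR−mL=66/85 → turn +1·90°
n=3: pose=(6,-4,S); sL=32/49, sR=160/149; mL=-8688/7301, mR=-160/149; mL+mR=-16528/7301 → advance -1; mR−mL=848/7301 → turn +1·90°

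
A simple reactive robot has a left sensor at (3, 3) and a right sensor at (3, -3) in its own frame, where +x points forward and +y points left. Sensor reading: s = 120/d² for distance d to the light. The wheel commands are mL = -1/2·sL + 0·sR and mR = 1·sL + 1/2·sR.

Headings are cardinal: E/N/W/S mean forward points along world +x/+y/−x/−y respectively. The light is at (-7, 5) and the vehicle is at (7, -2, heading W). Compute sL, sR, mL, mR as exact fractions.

left sensor world pos  = (4, -5); dL² = 221
right sensor world pos = (4, 1); dR² = 137
sL = 120/221 = 120/221
sR = 120/137 = 120/137
mL = -1/2·sL + 0·sR = -60/221
mR = 1·sL + 1/2·sR = 29700/30277

120/221 120/137 -60/221 29700/30277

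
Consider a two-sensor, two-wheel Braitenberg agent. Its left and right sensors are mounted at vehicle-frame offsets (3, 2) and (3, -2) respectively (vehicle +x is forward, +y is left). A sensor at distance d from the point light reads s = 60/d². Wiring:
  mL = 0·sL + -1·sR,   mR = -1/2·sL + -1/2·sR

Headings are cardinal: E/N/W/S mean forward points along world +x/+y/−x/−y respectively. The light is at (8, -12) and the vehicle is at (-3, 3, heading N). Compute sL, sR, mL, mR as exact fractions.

60/493 4/27 -4/27 -1796/13311

left sensor world pos  = (-5, 6); dL² = 493
right sensor world pos = (-1, 6); dR² = 405
sL = 60/493 = 60/493
sR = 60/405 = 4/27
mL = 0·sL + -1·sR = -4/27
mR = -1/2·sL + -1/2·sR = -1796/13311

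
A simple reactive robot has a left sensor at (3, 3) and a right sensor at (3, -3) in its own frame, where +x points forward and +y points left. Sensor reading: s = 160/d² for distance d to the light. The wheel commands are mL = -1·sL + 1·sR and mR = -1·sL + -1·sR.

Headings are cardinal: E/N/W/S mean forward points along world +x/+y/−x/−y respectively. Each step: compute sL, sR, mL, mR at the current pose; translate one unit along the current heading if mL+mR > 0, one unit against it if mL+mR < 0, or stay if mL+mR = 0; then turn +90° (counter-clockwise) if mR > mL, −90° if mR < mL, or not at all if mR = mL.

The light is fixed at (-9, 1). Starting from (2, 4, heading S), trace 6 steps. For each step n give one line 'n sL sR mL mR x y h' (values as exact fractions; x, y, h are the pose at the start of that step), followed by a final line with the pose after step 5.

0 40/49 5/2 165/98 -325/98 2 4 S
1 32/13 160/113 -1536/1469 -5696/1469 2 5 W
2 16/13 80/137 -1152/1781 -3232/1781 3 5 N
3 160/261 32/45 128/1305 -192/145 3 4 E
4 40/49 5/2 165/98 -325/98 2 4 S
5 32/13 160/113 -1536/1469 -5696/1469 2 5 W
final 3 5 N

n=0: pose=(2,4,S); sL=40/49, sR=5/2; mL=165/98, mR=-325/98; mL+mR=-80/49 → advance -1; mR−mL=-5 → turn -1·90°
n=1: pose=(2,5,W); sL=32/13, sR=160/113; mL=-1536/1469, mR=-5696/1469; mL+mR=-64/13 → advance -1; mR−mL=-320/113 → turn -1·90°
n=2: pose=(3,5,N); sL=16/13, sR=80/137; mL=-1152/1781, mR=-3232/1781; mL+mR=-32/13 → advance -1; mR−mL=-160/137 → turn -1·90°
n=3: pose=(3,4,E); sL=160/261, sR=32/45; mL=128/1305, mR=-192/145; mL+mR=-320/261 → advance -1; mR−mL=-64/45 → turn -1·90°
n=4: pose=(2,4,S); sL=40/49, sR=5/2; mL=165/98, mR=-325/98; mL+mR=-80/49 → advance -1; mR−mL=-5 → turn -1·90°
n=5: pose=(2,5,W); sL=32/13, sR=160/113; mL=-1536/1469, mR=-5696/1469; mL+mR=-64/13 → advance -1; mR−mL=-320/113 → turn -1·90°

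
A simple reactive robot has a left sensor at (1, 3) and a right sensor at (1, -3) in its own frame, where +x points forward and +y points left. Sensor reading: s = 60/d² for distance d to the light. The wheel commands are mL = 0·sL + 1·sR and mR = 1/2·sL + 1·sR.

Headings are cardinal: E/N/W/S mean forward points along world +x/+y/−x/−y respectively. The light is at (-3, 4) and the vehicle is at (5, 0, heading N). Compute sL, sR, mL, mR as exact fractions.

30/17 6/13 6/13 297/221

left sensor world pos  = (2, 1); dL² = 34
right sensor world pos = (8, 1); dR² = 130
sL = 60/34 = 30/17
sR = 60/130 = 6/13
mL = 0·sL + 1·sR = 6/13
mR = 1/2·sL + 1·sR = 297/221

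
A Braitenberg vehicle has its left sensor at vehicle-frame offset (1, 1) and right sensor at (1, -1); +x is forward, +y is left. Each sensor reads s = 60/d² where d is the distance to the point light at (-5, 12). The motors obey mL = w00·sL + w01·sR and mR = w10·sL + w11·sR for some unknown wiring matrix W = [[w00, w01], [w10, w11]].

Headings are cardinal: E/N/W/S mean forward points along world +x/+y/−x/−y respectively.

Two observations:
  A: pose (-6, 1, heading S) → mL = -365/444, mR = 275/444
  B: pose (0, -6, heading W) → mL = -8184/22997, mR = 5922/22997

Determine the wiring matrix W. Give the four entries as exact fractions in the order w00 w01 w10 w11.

obs A: pose=(-6,1,S) → sL=5/12, sR=15/37, mL=-365/444, mR=275/444
obs B: pose=(0,-6,W) → sL=60/377, sR=12/61, mL=-8184/22997, mR=5922/22997
sensor matrix S = [[5/12, 15/37], [60/377, 12/61]]; det S = 14845/850889
solve [mL_A; mL_B] = S·[w00; w01] and [mR_A; mR_B] = S·[w10; w11]:
  w00 = -1, w01 = -1, w10 = 1, w11 = 1/2

-1 -1 1 1/2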